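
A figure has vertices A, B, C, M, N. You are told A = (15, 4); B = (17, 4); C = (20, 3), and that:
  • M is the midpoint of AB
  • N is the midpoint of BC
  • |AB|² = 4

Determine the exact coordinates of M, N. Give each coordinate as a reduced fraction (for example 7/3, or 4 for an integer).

M = (16, 4)
N = (37/2, 7/2)

1. M_x = 16  [2·M = A+B = (15, 4)+(17, 4)]
2. M_y = 4  [2·M = A+B = (15, 4)+(17, 4)]
   so M = (16, 4)
3. N_x = 37/2  [2·N = B+C = (17, 4)+(20, 3)]
4. N_y = 7/2  [2·N = B+C = (17, 4)+(20, 3)]
   so N = (37/2, 7/2)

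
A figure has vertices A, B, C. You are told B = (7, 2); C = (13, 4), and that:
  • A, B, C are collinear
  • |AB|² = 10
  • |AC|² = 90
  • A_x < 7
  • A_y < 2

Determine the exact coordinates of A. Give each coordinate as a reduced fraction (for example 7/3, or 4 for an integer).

1. A_x = 4  [[A, B, C are collinear ⇒ -2x+6y+2=0] ∩ [|A−(7, 2)|²=10]]
2. A_y = 1  [[A, B, C are collinear ⇒ -2x+6y+2=0] ∩ [|A−(7, 2)|²=10]]
   so A = (4, 1)

A = (4, 1)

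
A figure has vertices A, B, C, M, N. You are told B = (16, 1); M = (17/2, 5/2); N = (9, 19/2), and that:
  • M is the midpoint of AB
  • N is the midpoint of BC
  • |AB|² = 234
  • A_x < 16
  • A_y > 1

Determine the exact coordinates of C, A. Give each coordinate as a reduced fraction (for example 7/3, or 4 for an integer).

1. A_x = 1  [A = 2·M−B = 2·(17/2, 5/2)−(16, 1)]
2. A_y = 4  [A = 2·M−B = 2·(17/2, 5/2)−(16, 1)]
   so A = (1, 4)
3. C_x = 2  [C = 2·N−B = 2·(9, 19/2)−(16, 1)]
4. C_y = 18  [C = 2·N−B = 2·(9, 19/2)−(16, 1)]
   so C = (2, 18)

C = (2, 18)
A = (1, 4)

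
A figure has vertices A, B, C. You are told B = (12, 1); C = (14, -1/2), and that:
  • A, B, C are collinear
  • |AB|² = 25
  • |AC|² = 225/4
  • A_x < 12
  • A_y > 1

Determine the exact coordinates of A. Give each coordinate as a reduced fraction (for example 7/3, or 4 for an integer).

1. A_x = 8  [[A, B, C are collinear ⇒ 3/2x+2y-20=0] ∩ [|A−(12, 1)|²=25]]
2. A_y = 4  [[A, B, C are collinear ⇒ 3/2x+2y-20=0] ∩ [|A−(12, 1)|²=25]]
   so A = (8, 4)

A = (8, 4)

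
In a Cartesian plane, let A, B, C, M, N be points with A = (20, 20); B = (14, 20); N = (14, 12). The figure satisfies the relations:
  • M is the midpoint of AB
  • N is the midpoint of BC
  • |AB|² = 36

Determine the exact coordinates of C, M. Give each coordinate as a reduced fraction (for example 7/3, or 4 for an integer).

C = (14, 4)
M = (17, 20)

1. M_x = 17  [2·M = A+B = (20, 20)+(14, 20)]
2. M_y = 20  [2·M = A+B = (20, 20)+(14, 20)]
   so M = (17, 20)
3. C_x = 14  [C = 2·N−B = 2·(14, 12)−(14, 20)]
4. C_y = 4  [C = 2·N−B = 2·(14, 12)−(14, 20)]
   so C = (14, 4)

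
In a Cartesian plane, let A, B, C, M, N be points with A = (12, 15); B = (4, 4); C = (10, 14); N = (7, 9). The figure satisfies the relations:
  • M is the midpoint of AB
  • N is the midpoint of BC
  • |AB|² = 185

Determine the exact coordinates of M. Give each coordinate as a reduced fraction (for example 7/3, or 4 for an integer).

1. M_x = 8  [2·M = A+B = (12, 15)+(4, 4)]
2. M_y = 19/2  [2·M = A+B = (12, 15)+(4, 4)]
   so M = (8, 19/2)

M = (8, 19/2)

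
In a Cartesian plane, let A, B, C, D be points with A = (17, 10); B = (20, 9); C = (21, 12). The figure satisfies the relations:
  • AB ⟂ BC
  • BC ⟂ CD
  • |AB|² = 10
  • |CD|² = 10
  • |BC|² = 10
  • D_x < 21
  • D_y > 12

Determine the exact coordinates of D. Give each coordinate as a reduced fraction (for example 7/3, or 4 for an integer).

D = (18, 13)

1. D_x = 18  [[BC ⟂ CD ⇒ 1x+3y-57=0] ∩ [|D−(21, 12)|²=10]]
2. D_y = 13  [[BC ⟂ CD ⇒ 1x+3y-57=0] ∩ [|D−(21, 12)|²=10]]
   so D = (18, 13)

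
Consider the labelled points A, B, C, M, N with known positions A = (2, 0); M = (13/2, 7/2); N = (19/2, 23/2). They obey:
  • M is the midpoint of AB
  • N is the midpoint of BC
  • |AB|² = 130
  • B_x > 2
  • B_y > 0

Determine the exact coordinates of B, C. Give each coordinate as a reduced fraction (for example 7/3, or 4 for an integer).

1. B_x = 11  [B = 2·M−A = 2·(13/2, 7/2)−(2, 0)]
2. B_y = 7  [B = 2·M−A = 2·(13/2, 7/2)−(2, 0)]
   so B = (11, 7)
3. C_x = 8  [C = 2·N−B = 2·(19/2, 23/2)−(11, 7)]
4. C_y = 16  [C = 2·N−B = 2·(19/2, 23/2)−(11, 7)]
   so C = (8, 16)

B = (11, 7)
C = (8, 16)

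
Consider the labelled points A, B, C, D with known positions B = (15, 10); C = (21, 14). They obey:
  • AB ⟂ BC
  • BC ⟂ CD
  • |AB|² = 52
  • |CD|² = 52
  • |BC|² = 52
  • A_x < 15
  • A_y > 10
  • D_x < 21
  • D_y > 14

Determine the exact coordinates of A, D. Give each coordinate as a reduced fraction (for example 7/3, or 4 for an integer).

1. A_x = 11  [[AB ⟂ BC ⇒ -6x-4y+130=0] ∩ [|A−(15, 10)|²=52]]
2. A_y = 16  [[AB ⟂ BC ⇒ -6x-4y+130=0] ∩ [|A−(15, 10)|²=52]]
   so A = (11, 16)
3. D_x = 17  [[BC ⟂ CD ⇒ 6x+4y-182=0] ∩ [|D−(21, 14)|²=52]]
4. D_y = 20  [[BC ⟂ CD ⇒ 6x+4y-182=0] ∩ [|D−(21, 14)|²=52]]
   so D = (17, 20)

A = (11, 16)
D = (17, 20)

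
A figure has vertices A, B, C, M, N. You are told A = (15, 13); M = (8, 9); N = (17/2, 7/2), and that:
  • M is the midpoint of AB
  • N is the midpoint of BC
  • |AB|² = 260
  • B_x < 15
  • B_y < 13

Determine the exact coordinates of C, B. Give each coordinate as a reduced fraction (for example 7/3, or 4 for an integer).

1. B_x = 1  [B = 2·M−A = 2·(8, 9)−(15, 13)]
2. B_y = 5  [B = 2·M−A = 2·(8, 9)−(15, 13)]
   so B = (1, 5)
3. C_x = 16  [C = 2·N−B = 2·(17/2, 7/2)−(1, 5)]
4. C_y = 2  [C = 2·N−B = 2·(17/2, 7/2)−(1, 5)]
   so C = (16, 2)

C = (16, 2)
B = (1, 5)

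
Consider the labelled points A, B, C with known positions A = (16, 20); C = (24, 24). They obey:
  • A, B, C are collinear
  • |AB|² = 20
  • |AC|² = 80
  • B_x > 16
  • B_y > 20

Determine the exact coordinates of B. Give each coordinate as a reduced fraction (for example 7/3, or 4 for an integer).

1. B_x = 20  [[A, B, C are collinear ⇒ 4x-8y+96=0] ∩ [|B−(16, 20)|²=20]]
2. B_y = 22  [[A, B, C are collinear ⇒ 4x-8y+96=0] ∩ [|B−(16, 20)|²=20]]
   so B = (20, 22)

B = (20, 22)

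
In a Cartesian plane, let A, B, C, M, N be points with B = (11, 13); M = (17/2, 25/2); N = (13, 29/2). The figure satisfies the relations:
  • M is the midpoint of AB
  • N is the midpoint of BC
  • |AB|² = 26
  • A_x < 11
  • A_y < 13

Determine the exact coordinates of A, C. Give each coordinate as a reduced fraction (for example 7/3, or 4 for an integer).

1. A_x = 6  [A = 2·M−B = 2·(17/2, 25/2)−(11, 13)]
2. A_y = 12  [A = 2·M−B = 2·(17/2, 25/2)−(11, 13)]
   so A = (6, 12)
3. C_x = 15  [C = 2·N−B = 2·(13, 29/2)−(11, 13)]
4. C_y = 16  [C = 2·N−B = 2·(13, 29/2)−(11, 13)]
   so C = (15, 16)

A = (6, 12)
C = (15, 16)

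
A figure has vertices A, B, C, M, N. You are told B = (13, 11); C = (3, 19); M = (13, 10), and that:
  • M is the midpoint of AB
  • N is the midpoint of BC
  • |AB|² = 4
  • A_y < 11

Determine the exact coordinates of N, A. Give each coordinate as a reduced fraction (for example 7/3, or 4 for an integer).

N = (8, 15)
A = (13, 9)

1. A_x = 13  [A = 2·M−B = 2·(13, 10)−(13, 11)]
2. A_y = 9  [A = 2·M−B = 2·(13, 10)−(13, 11)]
   so A = (13, 9)
3. N_x = 8  [2·N = B+C = (13, 11)+(3, 19)]
4. N_y = 15  [2·N = B+C = (13, 11)+(3, 19)]
   so N = (8, 15)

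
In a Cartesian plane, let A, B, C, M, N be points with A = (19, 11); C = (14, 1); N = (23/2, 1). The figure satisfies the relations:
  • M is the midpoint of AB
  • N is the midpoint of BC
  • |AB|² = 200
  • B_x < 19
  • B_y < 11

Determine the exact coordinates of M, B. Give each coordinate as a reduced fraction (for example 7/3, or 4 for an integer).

M = (14, 6)
B = (9, 1)

1. B_x = 9  [B = 2·N−C = 2·(23/2, 1)−(14, 1)]
2. B_y = 1  [B = 2·N−C = 2·(23/2, 1)−(14, 1)]
   so B = (9, 1)
3. M_x = 14  [2·M = A+B = (19, 11)+(9, 1)]
4. M_y = 6  [2·M = A+B = (19, 11)+(9, 1)]
   so M = (14, 6)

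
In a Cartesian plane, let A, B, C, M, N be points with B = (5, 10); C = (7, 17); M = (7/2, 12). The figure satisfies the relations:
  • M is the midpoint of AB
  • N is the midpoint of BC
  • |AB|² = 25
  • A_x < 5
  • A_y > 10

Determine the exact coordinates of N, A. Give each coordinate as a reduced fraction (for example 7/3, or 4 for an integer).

N = (6, 27/2)
A = (2, 14)

1. A_x = 2  [A = 2·M−B = 2·(7/2, 12)−(5, 10)]
2. A_y = 14  [A = 2·M−B = 2·(7/2, 12)−(5, 10)]
   so A = (2, 14)
3. N_x = 6  [2·N = B+C = (5, 10)+(7, 17)]
4. N_y = 27/2  [2·N = B+C = (5, 10)+(7, 17)]
   so N = (6, 27/2)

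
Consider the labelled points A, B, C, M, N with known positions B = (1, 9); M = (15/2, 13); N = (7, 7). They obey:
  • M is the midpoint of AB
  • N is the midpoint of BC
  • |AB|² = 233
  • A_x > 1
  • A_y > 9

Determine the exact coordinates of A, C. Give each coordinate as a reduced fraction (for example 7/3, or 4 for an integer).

1. A_x = 14  [A = 2·M−B = 2·(15/2, 13)−(1, 9)]
2. A_y = 17  [A = 2·M−B = 2·(15/2, 13)−(1, 9)]
   so A = (14, 17)
3. C_x = 13  [C = 2·N−B = 2·(7, 7)−(1, 9)]
4. C_y = 5  [C = 2·N−B = 2·(7, 7)−(1, 9)]
   so C = (13, 5)

A = (14, 17)
C = (13, 5)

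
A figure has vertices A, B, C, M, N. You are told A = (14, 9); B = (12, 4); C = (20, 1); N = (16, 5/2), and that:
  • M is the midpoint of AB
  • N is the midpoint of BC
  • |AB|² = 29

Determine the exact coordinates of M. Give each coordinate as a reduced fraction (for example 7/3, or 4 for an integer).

M = (13, 13/2)

1. M_x = 13  [2·M = A+B = (14, 9)+(12, 4)]
2. M_y = 13/2  [2·M = A+B = (14, 9)+(12, 4)]
   so M = (13, 13/2)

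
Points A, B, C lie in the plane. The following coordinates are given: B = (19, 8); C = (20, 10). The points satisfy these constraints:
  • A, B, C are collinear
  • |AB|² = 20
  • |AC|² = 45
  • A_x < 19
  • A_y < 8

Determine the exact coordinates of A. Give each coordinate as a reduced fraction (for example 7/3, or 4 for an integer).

A = (17, 4)

1. A_x = 17  [[A, B, C are collinear ⇒ -2x+1y+30=0] ∩ [|A−(19, 8)|²=20]]
2. A_y = 4  [[A, B, C are collinear ⇒ -2x+1y+30=0] ∩ [|A−(19, 8)|²=20]]
   so A = (17, 4)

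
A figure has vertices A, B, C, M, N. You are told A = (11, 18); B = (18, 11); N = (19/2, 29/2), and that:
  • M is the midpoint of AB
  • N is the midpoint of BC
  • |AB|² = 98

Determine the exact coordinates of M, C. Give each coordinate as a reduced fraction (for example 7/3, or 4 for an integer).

1. M_x = 29/2  [2·M = A+B = (11, 18)+(18, 11)]
2. M_y = 29/2  [2·M = A+B = (11, 18)+(18, 11)]
   so M = (29/2, 29/2)
3. C_x = 1  [C = 2·N−B = 2·(19/2, 29/2)−(18, 11)]
4. C_y = 18  [C = 2·N−B = 2·(19/2, 29/2)−(18, 11)]
   so C = (1, 18)

M = (29/2, 29/2)
C = (1, 18)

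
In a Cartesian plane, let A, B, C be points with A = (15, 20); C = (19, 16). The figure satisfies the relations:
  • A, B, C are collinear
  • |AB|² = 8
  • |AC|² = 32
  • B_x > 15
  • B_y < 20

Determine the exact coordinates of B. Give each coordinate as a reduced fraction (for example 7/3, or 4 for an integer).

1. B_x = 17  [[A, B, C are collinear ⇒ -4x-4y+140=0] ∩ [|B−(15, 20)|²=8]]
2. B_y = 18  [[A, B, C are collinear ⇒ -4x-4y+140=0] ∩ [|B−(15, 20)|²=8]]
   so B = (17, 18)

B = (17, 18)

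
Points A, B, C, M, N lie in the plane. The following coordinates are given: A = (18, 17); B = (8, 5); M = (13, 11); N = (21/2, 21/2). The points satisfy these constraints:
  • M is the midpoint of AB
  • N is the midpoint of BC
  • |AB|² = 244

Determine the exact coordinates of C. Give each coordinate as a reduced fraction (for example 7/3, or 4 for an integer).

1. C_x = 13  [C = 2·N−B = 2·(21/2, 21/2)−(8, 5)]
2. C_y = 16  [C = 2·N−B = 2·(21/2, 21/2)−(8, 5)]
   so C = (13, 16)

C = (13, 16)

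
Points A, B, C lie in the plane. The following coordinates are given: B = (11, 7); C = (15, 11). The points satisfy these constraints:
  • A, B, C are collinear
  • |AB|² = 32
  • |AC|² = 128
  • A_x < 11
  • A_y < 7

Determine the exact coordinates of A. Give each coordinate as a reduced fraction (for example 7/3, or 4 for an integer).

1. A_x = 7  [[A, B, C are collinear ⇒ -4x+4y+16=0] ∩ [|A−(11, 7)|²=32]]
2. A_y = 3  [[A, B, C are collinear ⇒ -4x+4y+16=0] ∩ [|A−(11, 7)|²=32]]
   so A = (7, 3)

A = (7, 3)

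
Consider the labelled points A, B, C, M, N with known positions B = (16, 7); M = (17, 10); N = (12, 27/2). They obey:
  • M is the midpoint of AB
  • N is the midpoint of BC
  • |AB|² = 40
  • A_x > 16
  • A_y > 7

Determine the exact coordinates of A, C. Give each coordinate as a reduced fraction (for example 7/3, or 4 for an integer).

A = (18, 13)
C = (8, 20)

1. A_x = 18  [A = 2·M−B = 2·(17, 10)−(16, 7)]
2. A_y = 13  [A = 2·M−B = 2·(17, 10)−(16, 7)]
   so A = (18, 13)
3. C_x = 8  [C = 2·N−B = 2·(12, 27/2)−(16, 7)]
4. C_y = 20  [C = 2·N−B = 2·(12, 27/2)−(16, 7)]
   so C = (8, 20)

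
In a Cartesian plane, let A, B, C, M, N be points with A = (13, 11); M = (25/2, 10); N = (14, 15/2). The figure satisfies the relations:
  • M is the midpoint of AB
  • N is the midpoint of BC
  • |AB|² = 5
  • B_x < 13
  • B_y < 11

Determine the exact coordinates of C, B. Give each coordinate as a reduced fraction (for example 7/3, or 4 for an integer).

C = (16, 6)
B = (12, 9)

1. B_x = 12  [B = 2·M−A = 2·(25/2, 10)−(13, 11)]
2. B_y = 9  [B = 2·M−A = 2·(25/2, 10)−(13, 11)]
   so B = (12, 9)
3. C_x = 16  [C = 2·N−B = 2·(14, 15/2)−(12, 9)]
4. C_y = 6  [C = 2·N−B = 2·(14, 15/2)−(12, 9)]
   so C = (16, 6)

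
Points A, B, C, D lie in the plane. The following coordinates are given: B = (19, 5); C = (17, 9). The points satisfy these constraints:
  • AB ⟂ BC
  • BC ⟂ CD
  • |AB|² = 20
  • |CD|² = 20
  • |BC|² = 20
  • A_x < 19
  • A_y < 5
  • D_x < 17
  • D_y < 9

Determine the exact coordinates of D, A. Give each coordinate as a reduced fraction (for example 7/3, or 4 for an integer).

1. D_x = 13  [[BC ⟂ CD ⇒ -2x+4y-2=0] ∩ [|D−(17, 9)|²=20]]
2. D_y = 7  [[BC ⟂ CD ⇒ -2x+4y-2=0] ∩ [|D−(17, 9)|²=20]]
   so D = (13, 7)
3. A_x = 15  [[AB ⟂ BC ⇒ 2x-4y-18=0] ∩ [|A−(19, 5)|²=20]]
4. A_y = 3  [[AB ⟂ BC ⇒ 2x-4y-18=0] ∩ [|A−(19, 5)|²=20]]
   so A = (15, 3)

D = (13, 7)
A = (15, 3)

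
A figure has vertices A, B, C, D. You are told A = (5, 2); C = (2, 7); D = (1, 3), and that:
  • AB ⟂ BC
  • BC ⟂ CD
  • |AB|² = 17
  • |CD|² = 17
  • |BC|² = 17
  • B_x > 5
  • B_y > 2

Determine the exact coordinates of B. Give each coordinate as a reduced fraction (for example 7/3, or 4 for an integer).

B = (6, 6)

1. B_x = 6  [[BC ⟂ CD ⇒ 1x+4y-30=0] ∩ [|B−(5, 2)|²=17]]
2. B_y = 6  [[BC ⟂ CD ⇒ 1x+4y-30=0] ∩ [|B−(5, 2)|²=17]]
   so B = (6, 6)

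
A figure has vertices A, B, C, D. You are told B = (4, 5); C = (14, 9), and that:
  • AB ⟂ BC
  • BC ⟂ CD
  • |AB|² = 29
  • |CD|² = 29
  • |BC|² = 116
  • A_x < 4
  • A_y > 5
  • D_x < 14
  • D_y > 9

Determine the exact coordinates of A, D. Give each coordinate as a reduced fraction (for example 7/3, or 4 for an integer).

1. A_x = 2  [[AB ⟂ BC ⇒ -10x-4y+60=0] ∩ [|A−(4, 5)|²=29]]
2. A_y = 10  [[AB ⟂ BC ⇒ -10x-4y+60=0] ∩ [|A−(4, 5)|²=29]]
   so A = (2, 10)
3. D_x = 12  [[BC ⟂ CD ⇒ 10x+4y-176=0] ∩ [|D−(14, 9)|²=29]]
4. D_y = 14  [[BC ⟂ CD ⇒ 10x+4y-176=0] ∩ [|D−(14, 9)|²=29]]
   so D = (12, 14)

A = (2, 10)
D = (12, 14)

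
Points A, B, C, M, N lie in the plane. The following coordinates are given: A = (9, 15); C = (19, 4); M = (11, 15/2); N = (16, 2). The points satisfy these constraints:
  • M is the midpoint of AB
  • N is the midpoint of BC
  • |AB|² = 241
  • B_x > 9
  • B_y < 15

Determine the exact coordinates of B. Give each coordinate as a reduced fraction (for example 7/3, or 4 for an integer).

B = (13, 0)

1. B_x = 13  [B = 2·M−A = 2·(11, 15/2)−(9, 15)]
2. B_y = 0  [B = 2·M−A = 2·(11, 15/2)−(9, 15)]
   so B = (13, 0)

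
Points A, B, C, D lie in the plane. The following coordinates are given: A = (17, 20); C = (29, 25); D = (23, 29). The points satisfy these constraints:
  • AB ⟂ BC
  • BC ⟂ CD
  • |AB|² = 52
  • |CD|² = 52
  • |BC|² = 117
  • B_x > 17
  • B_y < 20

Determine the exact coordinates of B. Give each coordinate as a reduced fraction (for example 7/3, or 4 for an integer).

B = (23, 16)

1. B_x = 23  [[BC ⟂ CD ⇒ 6x-4y-74=0] ∩ [|B−(17, 20)|²=52]]
2. B_y = 16  [[BC ⟂ CD ⇒ 6x-4y-74=0] ∩ [|B−(17, 20)|²=52]]
   so B = (23, 16)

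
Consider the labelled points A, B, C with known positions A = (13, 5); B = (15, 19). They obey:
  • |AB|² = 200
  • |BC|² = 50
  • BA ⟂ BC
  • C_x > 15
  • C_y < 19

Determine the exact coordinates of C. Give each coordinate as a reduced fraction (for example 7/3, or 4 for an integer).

1. C_x = 22  [[BA ⟂ BC ⇒ -2x-14y+296=0] ∩ [|C−(15, 19)|²=50]]
2. C_y = 18  [[BA ⟂ BC ⇒ -2x-14y+296=0] ∩ [|C−(15, 19)|²=50]]
   so C = (22, 18)

C = (22, 18)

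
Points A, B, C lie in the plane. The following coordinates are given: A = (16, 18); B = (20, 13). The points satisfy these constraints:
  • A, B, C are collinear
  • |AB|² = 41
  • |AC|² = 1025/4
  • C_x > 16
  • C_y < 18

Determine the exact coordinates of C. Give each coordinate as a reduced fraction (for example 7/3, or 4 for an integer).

C = (26, 11/2)

1. C_x = 26  [[A, B, C are collinear ⇒ 5x+4y-152=0] ∩ [|C−(16, 18)|²=1025/4]]
2. C_y = 11/2  [[A, B, C are collinear ⇒ 5x+4y-152=0] ∩ [|C−(16, 18)|²=1025/4]]
   so C = (26, 11/2)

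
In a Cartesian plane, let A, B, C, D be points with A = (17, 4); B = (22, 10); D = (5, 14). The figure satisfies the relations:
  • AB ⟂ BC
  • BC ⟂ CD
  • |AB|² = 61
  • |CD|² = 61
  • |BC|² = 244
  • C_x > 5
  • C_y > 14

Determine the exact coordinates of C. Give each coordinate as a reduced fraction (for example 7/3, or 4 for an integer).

1. C_x = 10  [[AB ⟂ BC ⇒ 5x+6y-170=0] ∩ [|C−(5, 14)|²=61]]
2. C_y = 20  [[AB ⟂ BC ⇒ 5x+6y-170=0] ∩ [|C−(5, 14)|²=61]]
   so C = (10, 20)

C = (10, 20)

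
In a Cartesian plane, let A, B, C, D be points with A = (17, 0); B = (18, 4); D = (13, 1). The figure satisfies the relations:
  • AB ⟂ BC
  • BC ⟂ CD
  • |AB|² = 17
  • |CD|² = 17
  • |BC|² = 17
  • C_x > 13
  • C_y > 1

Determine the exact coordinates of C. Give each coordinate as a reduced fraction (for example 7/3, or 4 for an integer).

C = (14, 5)

1. C_x = 14  [[AB ⟂ BC ⇒ 1x+4y-34=0] ∩ [|C−(13, 1)|²=17]]
2. C_y = 5  [[AB ⟂ BC ⇒ 1x+4y-34=0] ∩ [|C−(13, 1)|²=17]]
   so C = (14, 5)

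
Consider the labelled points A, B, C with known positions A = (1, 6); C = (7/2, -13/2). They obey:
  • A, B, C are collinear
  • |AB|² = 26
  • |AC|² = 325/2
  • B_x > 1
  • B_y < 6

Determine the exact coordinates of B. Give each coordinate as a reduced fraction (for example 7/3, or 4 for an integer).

1. B_x = 2  [[A, B, C are collinear ⇒ -25/2x-5/2y+55/2=0] ∩ [|B−(1, 6)|²=26]]
2. B_y = 1  [[A, B, C are collinear ⇒ -25/2x-5/2y+55/2=0] ∩ [|B−(1, 6)|²=26]]
   so B = (2, 1)

B = (2, 1)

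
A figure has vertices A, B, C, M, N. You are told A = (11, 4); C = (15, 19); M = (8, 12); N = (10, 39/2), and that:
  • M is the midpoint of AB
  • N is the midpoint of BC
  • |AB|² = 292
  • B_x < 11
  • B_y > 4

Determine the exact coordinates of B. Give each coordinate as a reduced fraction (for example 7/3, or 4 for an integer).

1. B_x = 5  [B = 2·M−A = 2·(8, 12)−(11, 4)]
2. B_y = 20  [B = 2·M−A = 2·(8, 12)−(11, 4)]
   so B = (5, 20)

B = (5, 20)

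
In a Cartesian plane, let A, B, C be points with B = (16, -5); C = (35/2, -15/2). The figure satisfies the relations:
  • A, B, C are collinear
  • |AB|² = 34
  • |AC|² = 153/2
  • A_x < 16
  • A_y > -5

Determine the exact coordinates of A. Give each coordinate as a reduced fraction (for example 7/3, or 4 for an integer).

1. A_x = 13  [[A, B, C are collinear ⇒ 5/2x+3/2y-65/2=0] ∩ [|A−(16, -5)|²=34]]
2. A_y = 0  [[A, B, C are collinear ⇒ 5/2x+3/2y-65/2=0] ∩ [|A−(16, -5)|²=34]]
   so A = (13, 0)

A = (13, 0)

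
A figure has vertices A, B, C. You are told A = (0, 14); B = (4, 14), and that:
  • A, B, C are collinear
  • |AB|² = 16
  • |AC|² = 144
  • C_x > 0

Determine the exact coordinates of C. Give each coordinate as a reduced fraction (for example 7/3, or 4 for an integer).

1. C_x = 12  [[A, B, C are collinear ⇒ 4y-56=0] ∩ [|C−(0, 14)|²=144]]
2. C_y = 14  [[A, B, C are collinear ⇒ 4y-56=0] ∩ [|C−(0, 14)|²=144]]
   so C = (12, 14)

C = (12, 14)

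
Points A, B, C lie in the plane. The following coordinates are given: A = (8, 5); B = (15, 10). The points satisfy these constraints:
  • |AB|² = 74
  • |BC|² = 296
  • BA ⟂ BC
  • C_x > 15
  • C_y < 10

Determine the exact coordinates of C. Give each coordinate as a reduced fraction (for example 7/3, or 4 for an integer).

1. C_x = 25  [[BA ⟂ BC ⇒ -7x-5y+155=0] ∩ [|C−(15, 10)|²=296]]
2. C_y = -4  [[BA ⟂ BC ⇒ -7x-5y+155=0] ∩ [|C−(15, 10)|²=296]]
   so C = (25, -4)

C = (25, -4)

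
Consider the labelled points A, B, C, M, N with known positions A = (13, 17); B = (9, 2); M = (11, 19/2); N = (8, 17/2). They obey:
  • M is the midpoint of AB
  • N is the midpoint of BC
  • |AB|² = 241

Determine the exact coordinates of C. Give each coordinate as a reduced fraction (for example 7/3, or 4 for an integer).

1. C_x = 7  [C = 2·N−B = 2·(8, 17/2)−(9, 2)]
2. C_y = 15  [C = 2·N−B = 2·(8, 17/2)−(9, 2)]
   so C = (7, 15)

C = (7, 15)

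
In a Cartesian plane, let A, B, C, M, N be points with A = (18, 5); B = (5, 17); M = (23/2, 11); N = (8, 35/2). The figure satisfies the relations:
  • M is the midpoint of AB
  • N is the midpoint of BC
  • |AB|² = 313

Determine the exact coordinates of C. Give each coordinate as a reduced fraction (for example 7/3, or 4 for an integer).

C = (11, 18)

1. C_x = 11  [C = 2·N−B = 2·(8, 35/2)−(5, 17)]
2. C_y = 18  [C = 2·N−B = 2·(8, 35/2)−(5, 17)]
   so C = (11, 18)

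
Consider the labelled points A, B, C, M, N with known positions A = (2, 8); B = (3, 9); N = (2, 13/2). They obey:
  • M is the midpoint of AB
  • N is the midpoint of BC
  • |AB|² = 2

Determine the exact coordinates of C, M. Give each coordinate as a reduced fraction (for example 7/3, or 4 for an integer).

1. M_x = 5/2  [2·M = A+B = (2, 8)+(3, 9)]
2. M_y = 17/2  [2·M = A+B = (2, 8)+(3, 9)]
   so M = (5/2, 17/2)
3. C_x = 1  [C = 2·N−B = 2·(2, 13/2)−(3, 9)]
4. C_y = 4  [C = 2·N−B = 2·(2, 13/2)−(3, 9)]
   so C = (1, 4)

C = (1, 4)
M = (5/2, 17/2)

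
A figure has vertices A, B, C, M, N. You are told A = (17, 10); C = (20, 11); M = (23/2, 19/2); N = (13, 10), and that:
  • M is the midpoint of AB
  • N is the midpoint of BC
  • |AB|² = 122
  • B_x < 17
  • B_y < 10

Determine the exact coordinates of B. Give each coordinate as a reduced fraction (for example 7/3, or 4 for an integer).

B = (6, 9)

1. B_x = 6  [B = 2·M−A = 2·(23/2, 19/2)−(17, 10)]
2. B_y = 9  [B = 2·M−A = 2·(23/2, 19/2)−(17, 10)]
   so B = (6, 9)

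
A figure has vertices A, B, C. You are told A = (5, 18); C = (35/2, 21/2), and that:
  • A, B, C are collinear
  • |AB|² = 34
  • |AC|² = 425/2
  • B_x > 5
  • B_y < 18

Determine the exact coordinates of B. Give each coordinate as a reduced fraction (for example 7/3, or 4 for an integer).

1. B_x = 10  [[A, B, C are collinear ⇒ -15/2x-25/2y+525/2=0] ∩ [|B−(5, 18)|²=34]]
2. B_y = 15  [[A, B, C are collinear ⇒ -15/2x-25/2y+525/2=0] ∩ [|B−(5, 18)|²=34]]
   so B = (10, 15)

B = (10, 15)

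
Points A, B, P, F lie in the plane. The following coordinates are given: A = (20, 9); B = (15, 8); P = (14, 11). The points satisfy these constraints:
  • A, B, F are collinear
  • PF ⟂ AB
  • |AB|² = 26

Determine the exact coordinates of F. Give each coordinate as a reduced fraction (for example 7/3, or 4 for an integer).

F = (190/13, 103/13)

1. F_x = 190/13  [[A, B, F are collinear ⇒ 1x-5y+25=0] ∩ [PF ⟂ AB ⇒ -5x-1y+81=0]]
2. F_y = 103/13  [[A, B, F are collinear ⇒ 1x-5y+25=0] ∩ [PF ⟂ AB ⇒ -5x-1y+81=0]]
   so F = (190/13, 103/13)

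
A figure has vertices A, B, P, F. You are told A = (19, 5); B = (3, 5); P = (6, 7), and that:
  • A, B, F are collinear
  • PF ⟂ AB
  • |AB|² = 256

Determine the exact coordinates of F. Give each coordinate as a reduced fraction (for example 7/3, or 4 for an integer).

1. F_x = 6  [[A, B, F are collinear ⇒ -16y+80=0] ∩ [PF ⟂ AB ⇒ -16x+96=0]]
2. F_y = 5  [[A, B, F are collinear ⇒ -16y+80=0] ∩ [PF ⟂ AB ⇒ -16x+96=0]]
   so F = (6, 5)

F = (6, 5)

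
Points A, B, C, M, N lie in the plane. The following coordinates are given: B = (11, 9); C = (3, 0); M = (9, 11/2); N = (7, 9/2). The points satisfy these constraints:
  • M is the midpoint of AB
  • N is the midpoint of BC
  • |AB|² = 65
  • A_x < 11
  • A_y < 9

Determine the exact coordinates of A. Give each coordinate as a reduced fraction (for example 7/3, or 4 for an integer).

A = (7, 2)

1. A_x = 7  [A = 2·M−B = 2·(9, 11/2)−(11, 9)]
2. A_y = 2  [A = 2·M−B = 2·(9, 11/2)−(11, 9)]
   so A = (7, 2)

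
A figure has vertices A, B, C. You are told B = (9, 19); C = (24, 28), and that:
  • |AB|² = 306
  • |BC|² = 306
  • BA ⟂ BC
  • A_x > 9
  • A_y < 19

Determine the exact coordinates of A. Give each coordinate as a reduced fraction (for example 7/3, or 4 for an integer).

1. A_x = 18  [[BA ⟂ BC ⇒ 15x+9y-306=0] ∩ [|A−(9, 19)|²=306]]
2. A_y = 4  [[BA ⟂ BC ⇒ 15x+9y-306=0] ∩ [|A−(9, 19)|²=306]]
   so A = (18, 4)

A = (18, 4)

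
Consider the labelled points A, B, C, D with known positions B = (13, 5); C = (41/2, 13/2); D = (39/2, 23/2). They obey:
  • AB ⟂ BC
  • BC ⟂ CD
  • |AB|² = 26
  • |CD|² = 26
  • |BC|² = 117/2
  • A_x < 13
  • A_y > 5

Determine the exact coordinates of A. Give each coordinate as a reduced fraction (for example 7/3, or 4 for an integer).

1. A_x = 12  [[AB ⟂ BC ⇒ -15/2x-3/2y+105=0] ∩ [|A−(13, 5)|²=26]]
2. A_y = 10  [[AB ⟂ BC ⇒ -15/2x-3/2y+105=0] ∩ [|A−(13, 5)|²=26]]
   so A = (12, 10)

A = (12, 10)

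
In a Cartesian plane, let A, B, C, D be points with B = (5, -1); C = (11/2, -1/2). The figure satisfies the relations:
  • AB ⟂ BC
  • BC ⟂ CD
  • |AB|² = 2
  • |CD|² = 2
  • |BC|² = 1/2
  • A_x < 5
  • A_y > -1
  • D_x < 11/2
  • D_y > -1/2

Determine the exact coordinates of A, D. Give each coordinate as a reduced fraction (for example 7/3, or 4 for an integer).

1. A_x = 4  [[AB ⟂ BC ⇒ -1/2x-1/2y+2=0] ∩ [|A−(5, -1)|²=2]]
2. A_y = 0  [[AB ⟂ BC ⇒ -1/2x-1/2y+2=0] ∩ [|A−(5, -1)|²=2]]
   so A = (4, 0)
3. D_x = 9/2  [[BC ⟂ CD ⇒ 1/2x+1/2y-5/2=0] ∩ [|D−(11/2, -1/2)|²=2]]
4. D_y = 1/2  [[BC ⟂ CD ⇒ 1/2x+1/2y-5/2=0] ∩ [|D−(11/2, -1/2)|²=2]]
   so D = (9/2, 1/2)

A = (4, 0)
D = (9/2, 1/2)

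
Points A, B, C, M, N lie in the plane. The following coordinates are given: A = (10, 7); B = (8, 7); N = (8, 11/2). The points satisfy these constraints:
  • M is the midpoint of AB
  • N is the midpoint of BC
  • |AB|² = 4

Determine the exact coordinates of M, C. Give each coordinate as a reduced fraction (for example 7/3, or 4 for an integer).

M = (9, 7)
C = (8, 4)

1. M_x = 9  [2·M = A+B = (10, 7)+(8, 7)]
2. M_y = 7  [2·M = A+B = (10, 7)+(8, 7)]
   so M = (9, 7)
3. C_x = 8  [C = 2·N−B = 2·(8, 11/2)−(8, 7)]
4. C_y = 4  [C = 2·N−B = 2·(8, 11/2)−(8, 7)]
   so C = (8, 4)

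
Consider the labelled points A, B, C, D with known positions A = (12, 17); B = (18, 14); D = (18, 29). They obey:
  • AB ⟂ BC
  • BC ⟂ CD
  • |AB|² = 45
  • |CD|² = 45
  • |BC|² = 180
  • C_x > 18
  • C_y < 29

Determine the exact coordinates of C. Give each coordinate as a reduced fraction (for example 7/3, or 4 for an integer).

C = (24, 26)

1. C_x = 24  [[AB ⟂ BC ⇒ 6x-3y-66=0] ∩ [|C−(18, 29)|²=45]]
2. C_y = 26  [[AB ⟂ BC ⇒ 6x-3y-66=0] ∩ [|C−(18, 29)|²=45]]
   so C = (24, 26)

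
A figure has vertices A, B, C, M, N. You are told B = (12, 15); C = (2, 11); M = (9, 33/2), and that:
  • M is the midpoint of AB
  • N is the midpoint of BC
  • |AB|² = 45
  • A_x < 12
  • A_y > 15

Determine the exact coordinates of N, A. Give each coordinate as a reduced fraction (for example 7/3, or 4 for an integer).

N = (7, 13)
A = (6, 18)

1. A_x = 6  [A = 2·M−B = 2·(9, 33/2)−(12, 15)]
2. A_y = 18  [A = 2·M−B = 2·(9, 33/2)−(12, 15)]
   so A = (6, 18)
3. N_x = 7  [2·N = B+C = (12, 15)+(2, 11)]
4. N_y = 13  [2·N = B+C = (12, 15)+(2, 11)]
   so N = (7, 13)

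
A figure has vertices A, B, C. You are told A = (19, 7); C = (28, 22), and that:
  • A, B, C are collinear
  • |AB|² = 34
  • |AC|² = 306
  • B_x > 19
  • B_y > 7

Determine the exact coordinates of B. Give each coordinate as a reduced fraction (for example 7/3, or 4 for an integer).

1. B_x = 22  [[A, B, C are collinear ⇒ 15x-9y-222=0] ∩ [|B−(19, 7)|²=34]]
2. B_y = 12  [[A, B, C are collinear ⇒ 15x-9y-222=0] ∩ [|B−(19, 7)|²=34]]
   so B = (22, 12)

B = (22, 12)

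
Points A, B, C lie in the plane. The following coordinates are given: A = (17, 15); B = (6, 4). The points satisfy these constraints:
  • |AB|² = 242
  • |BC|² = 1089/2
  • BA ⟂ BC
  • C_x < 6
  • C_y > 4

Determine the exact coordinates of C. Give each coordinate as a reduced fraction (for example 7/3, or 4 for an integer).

C = (-21/2, 41/2)

1. C_x = -21/2  [[BA ⟂ BC ⇒ 11x+11y-110=0] ∩ [|C−(6, 4)|²=1089/2]]
2. C_y = 41/2  [[BA ⟂ BC ⇒ 11x+11y-110=0] ∩ [|C−(6, 4)|²=1089/2]]
   so C = (-21/2, 41/2)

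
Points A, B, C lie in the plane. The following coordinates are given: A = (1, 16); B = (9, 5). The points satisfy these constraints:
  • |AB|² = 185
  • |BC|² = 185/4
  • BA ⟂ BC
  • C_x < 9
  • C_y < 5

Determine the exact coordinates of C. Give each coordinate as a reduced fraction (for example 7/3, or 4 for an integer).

C = (7/2, 1)

1. C_x = 7/2  [[BA ⟂ BC ⇒ -8x+11y+17=0] ∩ [|C−(9, 5)|²=185/4]]
2. C_y = 1  [[BA ⟂ BC ⇒ -8x+11y+17=0] ∩ [|C−(9, 5)|²=185/4]]
   so C = (7/2, 1)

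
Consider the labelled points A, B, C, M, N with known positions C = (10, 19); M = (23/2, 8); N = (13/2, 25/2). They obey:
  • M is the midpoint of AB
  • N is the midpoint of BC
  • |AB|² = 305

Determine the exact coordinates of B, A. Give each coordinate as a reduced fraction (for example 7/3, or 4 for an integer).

B = (3, 6)
A = (20, 10)

1. B_x = 3  [B = 2·N−C = 2·(13/2, 25/2)−(10, 19)]
2. B_y = 6  [B = 2·N−C = 2·(13/2, 25/2)−(10, 19)]
   so B = (3, 6)
3. A_x = 20  [A = 2·M−B = 2·(23/2, 8)−(3, 6)]
4. A_y = 10  [A = 2·M−B = 2·(23/2, 8)−(3, 6)]
   so A = (20, 10)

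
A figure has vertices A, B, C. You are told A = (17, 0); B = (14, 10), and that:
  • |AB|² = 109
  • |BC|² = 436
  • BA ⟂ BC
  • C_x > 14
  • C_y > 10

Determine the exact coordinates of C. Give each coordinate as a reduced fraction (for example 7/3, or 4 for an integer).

C = (34, 16)

1. C_x = 34  [[BA ⟂ BC ⇒ 3x-10y+58=0] ∩ [|C−(14, 10)|²=436]]
2. C_y = 16  [[BA ⟂ BC ⇒ 3x-10y+58=0] ∩ [|C−(14, 10)|²=436]]
   so C = (34, 16)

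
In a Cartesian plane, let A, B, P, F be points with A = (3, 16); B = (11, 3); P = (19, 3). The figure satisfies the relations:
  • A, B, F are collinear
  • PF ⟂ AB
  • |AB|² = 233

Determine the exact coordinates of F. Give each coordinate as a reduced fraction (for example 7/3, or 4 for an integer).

F = (3075/233, -133/233)

1. F_x = 3075/233  [[A, B, F are collinear ⇒ 13x+8y-167=0] ∩ [PF ⟂ AB ⇒ 8x-13y-113=0]]
2. F_y = -133/233  [[A, B, F are collinear ⇒ 13x+8y-167=0] ∩ [PF ⟂ AB ⇒ 8x-13y-113=0]]
   so F = (3075/233, -133/233)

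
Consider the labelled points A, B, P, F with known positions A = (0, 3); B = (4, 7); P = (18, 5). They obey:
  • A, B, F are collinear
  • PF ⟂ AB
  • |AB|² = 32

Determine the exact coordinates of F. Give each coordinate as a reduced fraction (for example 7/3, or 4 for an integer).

1. F_x = 10  [[A, B, F are collinear ⇒ -4x+4y-12=0] ∩ [PF ⟂ AB ⇒ 4x+4y-92=0]]
2. F_y = 13  [[A, B, F are collinear ⇒ -4x+4y-12=0] ∩ [PF ⟂ AB ⇒ 4x+4y-92=0]]
   so F = (10, 13)

F = (10, 13)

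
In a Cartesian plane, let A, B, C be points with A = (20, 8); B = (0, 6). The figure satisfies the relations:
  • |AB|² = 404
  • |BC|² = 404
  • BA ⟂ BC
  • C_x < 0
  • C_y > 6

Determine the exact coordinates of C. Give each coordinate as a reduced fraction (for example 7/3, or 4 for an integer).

C = (-2, 26)

1. C_x = -2  [[BA ⟂ BC ⇒ 20x+2y-12=0] ∩ [|C−(0, 6)|²=404]]
2. C_y = 26  [[BA ⟂ BC ⇒ 20x+2y-12=0] ∩ [|C−(0, 6)|²=404]]
   so C = (-2, 26)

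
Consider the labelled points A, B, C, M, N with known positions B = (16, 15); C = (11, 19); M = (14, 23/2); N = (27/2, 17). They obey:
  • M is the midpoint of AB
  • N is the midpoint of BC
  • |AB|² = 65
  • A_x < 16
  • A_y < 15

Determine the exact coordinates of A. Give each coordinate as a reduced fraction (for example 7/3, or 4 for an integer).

1. A_x = 12  [A = 2·M−B = 2·(14, 23/2)−(16, 15)]
2. A_y = 8  [A = 2·M−B = 2·(14, 23/2)−(16, 15)]
   so A = (12, 8)

A = (12, 8)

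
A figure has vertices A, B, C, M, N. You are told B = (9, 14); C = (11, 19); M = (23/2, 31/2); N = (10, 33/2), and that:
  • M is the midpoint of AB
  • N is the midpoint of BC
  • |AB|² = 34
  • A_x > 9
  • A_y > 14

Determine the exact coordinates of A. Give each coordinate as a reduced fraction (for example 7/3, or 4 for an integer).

A = (14, 17)

1. A_x = 14  [A = 2·M−B = 2·(23/2, 31/2)−(9, 14)]
2. A_y = 17  [A = 2·M−B = 2·(23/2, 31/2)−(9, 14)]
   so A = (14, 17)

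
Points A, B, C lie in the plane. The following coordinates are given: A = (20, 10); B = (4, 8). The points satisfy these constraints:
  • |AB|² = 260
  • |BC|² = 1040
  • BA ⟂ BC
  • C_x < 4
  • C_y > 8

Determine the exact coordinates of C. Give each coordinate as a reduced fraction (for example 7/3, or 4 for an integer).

1. C_x = 0  [[BA ⟂ BC ⇒ 16x+2y-80=0] ∩ [|C−(4, 8)|²=1040]]
2. C_y = 40  [[BA ⟂ BC ⇒ 16x+2y-80=0] ∩ [|C−(4, 8)|²=1040]]
   so C = (0, 40)

C = (0, 40)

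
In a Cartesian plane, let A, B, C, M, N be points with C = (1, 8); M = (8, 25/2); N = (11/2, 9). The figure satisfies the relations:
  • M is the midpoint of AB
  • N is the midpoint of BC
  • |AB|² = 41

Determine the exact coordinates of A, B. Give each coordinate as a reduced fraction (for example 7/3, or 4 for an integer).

A = (6, 15)
B = (10, 10)

1. B_x = 10  [B = 2·N−C = 2·(11/2, 9)−(1, 8)]
2. B_y = 10  [B = 2·N−C = 2·(11/2, 9)−(1, 8)]
   so B = (10, 10)
3. A_x = 6  [A = 2·M−B = 2·(8, 25/2)−(10, 10)]
4. A_y = 15  [A = 2·M−B = 2·(8, 25/2)−(10, 10)]
   so A = (6, 15)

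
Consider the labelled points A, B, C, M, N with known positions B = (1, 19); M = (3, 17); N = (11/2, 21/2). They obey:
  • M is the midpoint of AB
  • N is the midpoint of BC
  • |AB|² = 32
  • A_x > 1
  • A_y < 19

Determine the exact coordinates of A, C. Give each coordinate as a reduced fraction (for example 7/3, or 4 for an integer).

1. A_x = 5  [A = 2·M−B = 2·(3, 17)−(1, 19)]
2. A_y = 15  [A = 2·M−B = 2·(3, 17)−(1, 19)]
   so A = (5, 15)
3. C_x = 10  [C = 2·N−B = 2·(11/2, 21/2)−(1, 19)]
4. C_y = 2  [C = 2·N−B = 2·(11/2, 21/2)−(1, 19)]
   so C = (10, 2)

A = (5, 15)
C = (10, 2)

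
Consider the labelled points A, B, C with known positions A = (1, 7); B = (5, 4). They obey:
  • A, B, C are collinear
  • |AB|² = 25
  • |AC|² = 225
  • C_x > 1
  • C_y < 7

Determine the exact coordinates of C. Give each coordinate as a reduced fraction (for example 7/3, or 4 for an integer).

C = (13, -2)

1. C_x = 13  [[A, B, C are collinear ⇒ 3x+4y-31=0] ∩ [|C−(1, 7)|²=225]]
2. C_y = -2  [[A, B, C are collinear ⇒ 3x+4y-31=0] ∩ [|C−(1, 7)|²=225]]
   so C = (13, -2)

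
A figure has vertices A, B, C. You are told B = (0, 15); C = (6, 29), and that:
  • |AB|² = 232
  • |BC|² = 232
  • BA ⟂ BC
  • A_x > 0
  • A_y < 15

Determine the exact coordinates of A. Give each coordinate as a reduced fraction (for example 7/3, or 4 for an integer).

A = (14, 9)

1. A_x = 14  [[BA ⟂ BC ⇒ 6x+14y-210=0] ∩ [|A−(0, 15)|²=232]]
2. A_y = 9  [[BA ⟂ BC ⇒ 6x+14y-210=0] ∩ [|A−(0, 15)|²=232]]
   so A = (14, 9)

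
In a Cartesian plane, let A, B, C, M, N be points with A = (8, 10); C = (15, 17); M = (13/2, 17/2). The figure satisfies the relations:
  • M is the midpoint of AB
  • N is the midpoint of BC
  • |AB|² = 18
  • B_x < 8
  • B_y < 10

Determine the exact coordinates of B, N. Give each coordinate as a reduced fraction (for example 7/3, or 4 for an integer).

B = (5, 7)
N = (10, 12)

1. B_x = 5  [B = 2·M−A = 2·(13/2, 17/2)−(8, 10)]
2. B_y = 7  [B = 2·M−A = 2·(13/2, 17/2)−(8, 10)]
   so B = (5, 7)
3. N_x = 10  [2·N = B+C = (5, 7)+(15, 17)]
4. N_y = 12  [2·N = B+C = (5, 7)+(15, 17)]
   so N = (10, 12)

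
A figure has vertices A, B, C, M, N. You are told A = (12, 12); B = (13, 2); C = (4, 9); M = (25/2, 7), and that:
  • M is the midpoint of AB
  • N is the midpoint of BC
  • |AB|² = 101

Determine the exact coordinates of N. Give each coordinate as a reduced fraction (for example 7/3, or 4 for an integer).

1. N_x = 17/2  [2·N = B+C = (13, 2)+(4, 9)]
2. N_y = 11/2  [2·N = B+C = (13, 2)+(4, 9)]
   so N = (17/2, 11/2)

N = (17/2, 11/2)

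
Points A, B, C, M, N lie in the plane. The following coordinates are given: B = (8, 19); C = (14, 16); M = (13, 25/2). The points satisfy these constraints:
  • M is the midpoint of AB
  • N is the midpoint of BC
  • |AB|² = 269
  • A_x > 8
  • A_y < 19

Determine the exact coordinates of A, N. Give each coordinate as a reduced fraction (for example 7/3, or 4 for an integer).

1. A_x = 18  [A = 2·M−B = 2·(13, 25/2)−(8, 19)]
2. A_y = 6  [A = 2·M−B = 2·(13, 25/2)−(8, 19)]
   so A = (18, 6)
3. N_x = 11  [2·N = B+C = (8, 19)+(14, 16)]
4. N_y = 35/2  [2·N = B+C = (8, 19)+(14, 16)]
   so N = (11, 35/2)

A = (18, 6)
N = (11, 35/2)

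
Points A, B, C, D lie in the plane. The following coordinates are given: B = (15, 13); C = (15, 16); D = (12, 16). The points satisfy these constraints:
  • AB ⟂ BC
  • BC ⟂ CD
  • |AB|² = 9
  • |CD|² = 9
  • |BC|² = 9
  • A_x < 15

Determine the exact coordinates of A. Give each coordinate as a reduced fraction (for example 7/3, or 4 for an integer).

1. A_x = 12  [[AB ⟂ BC ⇒ -3y+39=0] ∩ [|A−(15, 13)|²=9]]
2. A_y = 13  [[AB ⟂ BC ⇒ -3y+39=0] ∩ [|A−(15, 13)|²=9]]
   so A = (12, 13)

A = (12, 13)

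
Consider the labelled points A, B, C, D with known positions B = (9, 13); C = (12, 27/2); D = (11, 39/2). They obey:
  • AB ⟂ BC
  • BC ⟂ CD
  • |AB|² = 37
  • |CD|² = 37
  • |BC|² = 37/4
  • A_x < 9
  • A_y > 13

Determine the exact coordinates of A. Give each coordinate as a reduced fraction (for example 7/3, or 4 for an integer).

1. A_x = 8  [[AB ⟂ BC ⇒ -3x-1/2y+67/2=0] ∩ [|A−(9, 13)|²=37]]
2. A_y = 19  [[AB ⟂ BC ⇒ -3x-1/2y+67/2=0] ∩ [|A−(9, 13)|²=37]]
   so A = (8, 19)

A = (8, 19)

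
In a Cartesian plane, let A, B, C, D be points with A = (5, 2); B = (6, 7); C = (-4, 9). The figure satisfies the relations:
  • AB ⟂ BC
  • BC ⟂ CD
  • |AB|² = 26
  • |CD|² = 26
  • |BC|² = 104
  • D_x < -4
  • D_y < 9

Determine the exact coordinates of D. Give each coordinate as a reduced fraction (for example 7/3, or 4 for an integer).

D = (-5, 4)

1. D_x = -5  [[BC ⟂ CD ⇒ -10x+2y-58=0] ∩ [|D−(-4, 9)|²=26]]
2. D_y = 4  [[BC ⟂ CD ⇒ -10x+2y-58=0] ∩ [|D−(-4, 9)|²=26]]
   so D = (-5, 4)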